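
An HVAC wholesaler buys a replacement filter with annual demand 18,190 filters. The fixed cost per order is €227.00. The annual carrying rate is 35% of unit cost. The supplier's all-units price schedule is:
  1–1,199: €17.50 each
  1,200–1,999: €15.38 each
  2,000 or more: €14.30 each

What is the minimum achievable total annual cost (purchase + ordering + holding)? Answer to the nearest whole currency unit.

TC* ≈ €267,187

Holding cost per unit per year at price C is H = 0.35·C.
Evaluate total cost at each tier's feasible EOQ or, if the EOQ is below the tier, at the tier's minimum quantity.
EOQ at €17.50 = 1161.2 (feasible in tier 1): TC = 18,190×€17.50 + (18,190/1161.2)×227 + (1161.2/2)×0.35×€17.50 = €325,437.09.
EOQ at €15.38 = 1238.6 (feasible in tier 2): TC = 18,190×€15.38 + (18,190/1238.6)×227 + (1238.6/2)×0.35×€15.38 = €286,429.60.
EOQ at €14.30 = 1284.5 < 2000, so use break Q=2000: TC = 18,190×€14.30 + (18,190/2000.0)×227 + (2000.0/2)×0.35×€14.30 = €267,186.57.
Lowest total cost among the candidates is at Q = 2000.0.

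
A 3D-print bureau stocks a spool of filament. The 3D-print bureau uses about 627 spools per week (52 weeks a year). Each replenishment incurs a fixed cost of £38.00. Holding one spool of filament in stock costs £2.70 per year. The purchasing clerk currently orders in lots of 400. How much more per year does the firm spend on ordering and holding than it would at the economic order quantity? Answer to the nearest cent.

Annual demand D = 627 × 52 = 32,604.
EOQ = √(2DS/H) = √(2 × 32,604 × 38 / 2.7) ≈ 957.99.
Cost at Q* = (D/Q*)S + (Q*/2)H = √(2DSH) ≈ £2,586.57.
Cost at Q = 400: (32,604/400)×38 + (400/2)×2.7 = £3,097.38 + £540.00 = £3,637.38.
Excess = £3,637.38 − £2,586.57 = £1,050.81.

Extra cost ≈ £1,050.81 per year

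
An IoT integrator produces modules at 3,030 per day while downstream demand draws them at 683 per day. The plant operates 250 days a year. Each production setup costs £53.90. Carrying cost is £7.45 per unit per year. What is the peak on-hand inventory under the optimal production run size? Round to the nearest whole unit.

I_max ≈ 1,383 modules

Annual demand D = 683 × 250 = 170,750.
Production build-up factor (1 − d/p) = 1 − 683/3,030 = 0.7746.
Q* = √(2DS / (H(1 − d/p))) = √(2 × 170,750 × 53.9 / (7.45 × 0.7746)).
= √(18,406,850 / 5.7707) ≈ 1785.979.
Maximum inventory = Q*(1 − d/p) = 1785.979 × 0.7746 ≈ 1383.397.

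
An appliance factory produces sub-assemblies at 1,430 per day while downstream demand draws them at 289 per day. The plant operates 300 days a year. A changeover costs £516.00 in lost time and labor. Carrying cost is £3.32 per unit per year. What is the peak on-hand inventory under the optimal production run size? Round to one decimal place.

Annual demand D = 289 × 300 = 86,700.
Production build-up factor (1 − d/p) = 1 − 289/1,430 = 0.7979.
Q* = √(2DS / (H(1 − d/p))) = √(2 × 86,700 × 516 / (3.32 × 0.7979)).
= √(89,474,400 / 2.649) ≈ 5811.732.
Maximum inventory = Q*(1 − d/p) = 5811.732 × 0.7979 ≈ 4637.193.

I_max ≈ 4,637.2 sub-assemblies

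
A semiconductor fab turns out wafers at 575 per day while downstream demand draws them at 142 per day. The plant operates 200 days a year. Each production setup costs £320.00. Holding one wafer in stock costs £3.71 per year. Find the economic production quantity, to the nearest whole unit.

Q* ≈ 2,551 wafers

Annual demand D = 142 × 200 = 28,400.
Production build-up factor (1 − d/p) = 1 − 142/575 = 0.7530.
Q* = √(2DS / (H(1 − d/p))) = √(2 × 28,400 × 320 / (3.71 × 0.7530)).
= √(18,176,000 / 2.7938) ≈ 2550.658.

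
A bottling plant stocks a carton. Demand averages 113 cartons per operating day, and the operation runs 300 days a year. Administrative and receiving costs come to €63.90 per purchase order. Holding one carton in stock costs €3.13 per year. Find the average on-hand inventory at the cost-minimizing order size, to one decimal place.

Average inventory ≈ 588.3 cartons

Annual demand D = 113 × 300 = 33,900.
EOQ = √(2DS/H) = √(2 × 33,900 × 63.9 / 3.13) ≈ 1176.50.
Average inventory = Q*/2 ≈ 1176.50 / 2 = 588.252.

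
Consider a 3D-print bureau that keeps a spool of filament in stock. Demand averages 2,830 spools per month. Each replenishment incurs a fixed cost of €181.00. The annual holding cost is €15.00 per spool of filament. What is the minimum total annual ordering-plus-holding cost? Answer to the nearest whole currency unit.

TC* ≈ €13,579

Annual demand D = 2,830 × 12 = 33,960.
Q* = √(2DS/H) = √(2 × 33,960 × 181 / 15) ≈ 905.30.
At Q*, ordering cost (D/Q*)S equals holding cost (Q*/2)H, each = √(DSH/2).
Minimum total = √(2DSH) = √(2 × 33,960 × 181 × 15) ≈ 13579.499.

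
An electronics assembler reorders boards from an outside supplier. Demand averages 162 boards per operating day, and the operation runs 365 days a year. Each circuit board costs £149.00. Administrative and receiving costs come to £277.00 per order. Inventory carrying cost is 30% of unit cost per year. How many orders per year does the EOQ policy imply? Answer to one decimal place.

Annual demand D = 162 × 365 = 59,130.
Holding cost H = 0.30 × £149.00 = £44.7000 per unit per year.
Q* = √(2DS/H) = √(2 × 59,130 × 277 / 44.7) ≈ 856.06.
Orders per year = D / Q* = 59,130 / 856.06 ≈ 69.072.

N ≈ 69.1 orders per year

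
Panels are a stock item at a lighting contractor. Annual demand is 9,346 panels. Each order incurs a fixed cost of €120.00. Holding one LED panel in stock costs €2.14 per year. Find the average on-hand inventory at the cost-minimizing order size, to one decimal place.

Average inventory ≈ 511.9 panels

The optimal lot size = √(2DS/H) = √(2 × 9,346 × 120 / 2.14) ≈ 1023.79.
Average inventory = Q*/2 ≈ 1023.79 / 2 = 511.896.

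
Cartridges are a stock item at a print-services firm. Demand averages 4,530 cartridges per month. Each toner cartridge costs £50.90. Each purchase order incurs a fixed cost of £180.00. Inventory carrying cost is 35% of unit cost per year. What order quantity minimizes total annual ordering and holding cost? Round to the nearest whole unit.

Annual demand D = 4,530 × 12 = 54,360.
Holding cost H = 0.35 × £50.90 = £17.8150 per unit per year.
EOQ = √(2DS / H) = √(2 × 54,360 × 180 / 17.815).
= √(19,569,600 / 17.815) = √1,098,490.0365 ≈ 1048.089.

Q* ≈ 1,048 cartridges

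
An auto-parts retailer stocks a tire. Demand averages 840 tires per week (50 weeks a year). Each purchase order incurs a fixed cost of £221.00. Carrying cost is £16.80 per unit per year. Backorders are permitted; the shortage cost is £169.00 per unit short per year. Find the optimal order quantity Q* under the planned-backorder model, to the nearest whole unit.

Q* ≈ 1,102 tires

Annual demand D = 840 × 50 = 42,000.
With planned backorders, Q* = √(2DS/H) · √((H+B)/B).
√(2DS/H) = √(2 × 42,000 × 221 / 16.8) = 1051.190.
√((H+B)/B) = √((16.8+169)/169) = 1.0485.
Q* ≈ 1102.201.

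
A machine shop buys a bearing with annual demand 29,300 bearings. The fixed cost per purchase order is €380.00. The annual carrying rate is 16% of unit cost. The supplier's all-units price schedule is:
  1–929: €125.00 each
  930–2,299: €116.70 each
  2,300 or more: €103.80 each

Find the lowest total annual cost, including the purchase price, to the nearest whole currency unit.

TC* ≈ €3,065,280

Holding cost per unit per year at price C is H = 0.16·C.
For each price level, check whether its EOQ is feasible; otherwise the best quantity at that price is the breakpoint.
Tier 1 (€125.00): EOQ = 1055.2 exceeds tier's upper bound 929, so this tier is dominated.
EOQ at €116.70 = 1092.1 (feasible in tier 2): TC = 29,300×€116.70 + (29,300/1092.1)×380 + (1092.1/2)×0.16×€116.70 = €3,439,700.88.
EOQ at €103.80 = 1157.9 < 2300, so use break Q=2300: TC = 29,300×€103.80 + (29,300/2300.0)×380 + (2300.0/2)×0.16×€103.80 = €3,065,280.07.
Lowest total cost among the candidates is at Q = 2300.0.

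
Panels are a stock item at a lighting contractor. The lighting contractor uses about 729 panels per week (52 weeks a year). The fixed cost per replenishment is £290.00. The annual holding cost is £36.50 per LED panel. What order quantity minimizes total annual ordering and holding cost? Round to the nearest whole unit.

Q* ≈ 776 panels

Annual demand D = 729 × 52 = 37,908.
EOQ = √(2DS / H) = √(2 × 37,908 × 290 / 36.5).
= √(21,986,640 / 36.5) = √602,373.6986 ≈ 776.127.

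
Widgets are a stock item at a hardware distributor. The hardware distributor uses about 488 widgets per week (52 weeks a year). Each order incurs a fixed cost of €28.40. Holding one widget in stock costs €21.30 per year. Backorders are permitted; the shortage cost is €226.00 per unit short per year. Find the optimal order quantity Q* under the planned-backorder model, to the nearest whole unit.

Q* ≈ 272 widgets

Annual demand D = 488 × 52 = 25,376.
With planned backorders, Q* = √(2DS/H) · √((H+B)/B).
√(2DS/H) = √(2 × 25,376 × 28.4 / 21.3) = 260.133.
√((H+B)/B) = √((21.3+226)/226) = 1.0461.
Q* ≈ 272.116.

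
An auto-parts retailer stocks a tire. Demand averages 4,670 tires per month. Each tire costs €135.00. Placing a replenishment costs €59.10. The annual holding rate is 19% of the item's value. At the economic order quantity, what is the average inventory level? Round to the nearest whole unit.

Annual demand D = 4,670 × 12 = 56,040.
Holding cost H = 0.19 × €135.00 = €25.6500 per unit per year.
EOQ = √(2DS/H) = √(2 × 56,040 × 59.1 / 25.65) ≈ 508.18.
Average inventory = Q*/2 ≈ 508.18 / 2 = 254.088.

Average inventory ≈ 254 tires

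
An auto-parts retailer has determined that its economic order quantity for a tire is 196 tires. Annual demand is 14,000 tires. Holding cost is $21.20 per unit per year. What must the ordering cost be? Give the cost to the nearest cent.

Squaring Q* = √(2DS/H) gives Q*² = 2DS/H.
From Q* = √(2DS/H): S = Q*²H / (2D) = 196² × 21.2 / (2 × 14,000) = 29.0864.

S ≈ $29.09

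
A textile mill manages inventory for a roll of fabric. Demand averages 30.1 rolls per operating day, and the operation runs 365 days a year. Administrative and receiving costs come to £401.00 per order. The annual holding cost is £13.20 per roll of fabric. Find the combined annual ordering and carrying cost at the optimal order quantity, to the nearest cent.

Annual demand D = 30.1 × 365 = 10,986.5.
Q* = √(2DS/H) = √(2 × 10,986.5 × 401 / 13.2) ≈ 817.01.
At Q*, ordering cost (D/Q*)S equals holding cost (Q*/2)H, each = √(DSH/2).
Minimum total = √(2DSH) = √(2 × 10,986.5 × 401 × 13.2) ≈ 10784.595.

TC* ≈ £10,784.59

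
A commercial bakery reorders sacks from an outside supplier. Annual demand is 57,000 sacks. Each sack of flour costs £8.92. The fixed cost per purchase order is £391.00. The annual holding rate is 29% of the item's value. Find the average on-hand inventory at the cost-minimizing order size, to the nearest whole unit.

Holding cost H = 0.29 × £8.92 = £2.5868 per unit per year.
The optimal lot size = √(2DS/H) = √(2 × 57,000 × 391 / 2.5868) ≈ 4151.06.
Average inventory = Q*/2 ≈ 4151.06 / 2 = 2075.532.

Average inventory ≈ 2,076 sacks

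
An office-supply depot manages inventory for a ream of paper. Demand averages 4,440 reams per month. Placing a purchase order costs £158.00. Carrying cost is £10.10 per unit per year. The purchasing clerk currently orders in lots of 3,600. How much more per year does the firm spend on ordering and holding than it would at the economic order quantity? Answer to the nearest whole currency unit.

Extra cost ≈ £7,478 per year

Annual demand D = 4,440 × 12 = 53,280.
EOQ = √(2DS/H) = √(2 × 53,280 × 158 / 10.1) ≈ 1291.12.
Cost at Q* = (D/Q*)S + (Q*/2)H = √(2DSH) ≈ £13,040.26.
Cost at Q = 3,600: (53,280/3,600)×158 + (3,600/2)×10.1 = £2,338.40 + £18,180.00 = £20,518.40.
Excess = £20,518.40 − £13,040.26 = £7,478.14.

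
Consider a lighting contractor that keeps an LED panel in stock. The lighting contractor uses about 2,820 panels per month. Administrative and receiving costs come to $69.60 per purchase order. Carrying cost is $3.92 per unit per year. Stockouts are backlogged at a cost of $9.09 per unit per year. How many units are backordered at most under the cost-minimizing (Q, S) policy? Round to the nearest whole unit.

S* ≈ 395 panels

Annual demand D = 2,820 × 12 = 33,840.
With planned backorders, Q* = √(2DS/H) · √((H+B)/B).
√(2DS/H) = √(2 × 33,840 × 69.6 / 3.92) = 1096.205.
√((H+B)/B) = √((3.92+9.09)/9.09) = 1.1963.
Q* ≈ 1311.440.
S* = Q* · H/(H+B) = 1311.440 × 3.92/13.01 ≈ 395.146.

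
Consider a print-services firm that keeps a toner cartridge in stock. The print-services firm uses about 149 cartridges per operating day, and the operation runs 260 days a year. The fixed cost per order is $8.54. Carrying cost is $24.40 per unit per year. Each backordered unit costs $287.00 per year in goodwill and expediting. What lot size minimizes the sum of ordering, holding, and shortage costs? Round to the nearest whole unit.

Q* ≈ 172 cartridges

Annual demand D = 149 × 260 = 38,740.
With planned backorders, Q* = √(2DS/H) · √((H+B)/B).
√(2DS/H) = √(2 × 38,740 × 8.54 / 24.4) = 164.675.
√((H+B)/B) = √((24.4+287)/287) = 1.0416.
Q* ≈ 171.533.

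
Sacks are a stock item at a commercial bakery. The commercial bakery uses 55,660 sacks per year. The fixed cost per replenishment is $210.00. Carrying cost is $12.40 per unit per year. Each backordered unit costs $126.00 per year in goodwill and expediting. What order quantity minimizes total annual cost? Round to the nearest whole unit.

Q* ≈ 1,439 sacks

With planned backorders, Q* = √(2DS/H) · √((H+B)/B).
√(2DS/H) = √(2 × 55,660 × 210 / 12.4) = 1373.047.
√((H+B)/B) = √((12.4+126)/126) = 1.0481.
Q* ≈ 1439.024.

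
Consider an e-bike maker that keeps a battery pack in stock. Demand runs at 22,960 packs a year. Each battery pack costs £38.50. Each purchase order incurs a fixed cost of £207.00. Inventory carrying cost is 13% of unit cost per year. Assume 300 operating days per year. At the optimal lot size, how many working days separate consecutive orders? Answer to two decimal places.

Holding cost H = 0.13 × £38.50 = £5.0050 per unit per year.
EOQ = √(2DS/H) = √(2 × 22,960 × 207 / 5.005) ≈ 1378.11.
Cycle time = Q*/D × 300 = 1378.11 / 22,960 × 300 ≈ 18.007 days.

T ≈ 18.01 days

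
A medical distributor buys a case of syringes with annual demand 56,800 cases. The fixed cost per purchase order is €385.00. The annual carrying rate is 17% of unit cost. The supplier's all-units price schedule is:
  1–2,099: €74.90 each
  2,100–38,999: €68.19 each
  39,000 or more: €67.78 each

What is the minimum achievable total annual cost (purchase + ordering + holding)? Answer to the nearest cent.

TC* ≈ €3,895,777.25

Holding cost per unit per year at price C is H = 0.17·C.
Candidates are each tier's EOQ (if it falls in that tier) and each price-break quantity.
EOQ at €74.90 = 1853.3 (feasible in tier 1): TC = 56,800×€74.90 + (56,800/1853.3)×385 + (1853.3/2)×0.17×€74.90 = €4,277,918.53.
EOQ at €68.19 = 1942.4 < 2100, so use break Q=2100: TC = 56,800×€68.19 + (56,800/2100.0)×385 + (2100.0/2)×0.17×€68.19 = €3,895,777.25.
EOQ at €67.78 = 1948.2 < 39000, so use break Q=39000: TC = 56,800×€67.78 + (56,800/39000.0)×385 + (39000.0/2)×0.17×€67.78 = €4,075,155.42.
Lowest total cost among the candidates is at Q = 2100.0.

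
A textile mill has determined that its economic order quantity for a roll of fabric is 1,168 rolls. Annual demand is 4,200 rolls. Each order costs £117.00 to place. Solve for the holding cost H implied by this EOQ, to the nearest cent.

H ≈ £0.72

The basic EOQ model gives Q* = √(2DS/H); rearrange for the unknown.
From Q* = √(2DS/H): H = 2DS / Q*² = 2 × 4,200 × 117 / 1,168² = 0.7204.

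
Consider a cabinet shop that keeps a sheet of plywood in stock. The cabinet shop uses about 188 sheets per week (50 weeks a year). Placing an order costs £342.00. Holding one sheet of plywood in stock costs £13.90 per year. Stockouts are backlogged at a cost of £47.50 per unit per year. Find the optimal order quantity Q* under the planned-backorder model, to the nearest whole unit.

Q* ≈ 773 sheets

Annual demand D = 188 × 50 = 9,400.
With planned backorders, Q* = √(2DS/H) · √((H+B)/B).
√(2DS/H) = √(2 × 9,400 × 342 / 13.9) = 680.118.
√((H+B)/B) = √((13.9+47.5)/47.5) = 1.1369.
Q* ≈ 773.254.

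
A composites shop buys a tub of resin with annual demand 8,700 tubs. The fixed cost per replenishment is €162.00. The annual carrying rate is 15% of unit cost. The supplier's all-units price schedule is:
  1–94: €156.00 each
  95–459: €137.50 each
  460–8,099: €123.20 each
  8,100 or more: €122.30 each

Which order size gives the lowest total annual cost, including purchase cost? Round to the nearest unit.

Q* ≈ 460 tubs

Holding cost per unit per year at price C is H = 0.15·C.
Evaluate total cost at each tier's feasible EOQ or, if the EOQ is below the tier, at the tier's minimum quantity.
Tier 1 (€156.00): EOQ = 347.1 exceeds tier's upper bound 94, so this tier is dominated.
EOQ at €137.50 = 369.7 (feasible in tier 2): TC = 8,700×€137.50 + (8,700/369.7)×162 + (369.7/2)×0.15×€137.50 = €1,203,874.81.
EOQ at €123.20 = 390.6 < 460, so use break Q=460: TC = 8,700×€123.20 + (8,700/460.0)×162 + (460.0/2)×0.15×€123.20 = €1,079,154.31.
EOQ at €122.30 = 392.0 < 8100, so use break Q=8100: TC = 8,700×€122.30 + (8,700/8100.0)×162 + (8100.0/2)×0.15×€122.30 = €1,138,481.25.
Lowest total cost is €1,079,154.31 at Q = 460.0.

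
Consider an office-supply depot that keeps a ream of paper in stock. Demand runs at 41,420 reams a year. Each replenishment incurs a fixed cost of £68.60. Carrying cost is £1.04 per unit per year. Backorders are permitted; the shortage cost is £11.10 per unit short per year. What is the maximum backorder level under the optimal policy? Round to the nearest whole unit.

With planned backorders, Q* = √(2DS/H) · √((H+B)/B).
√(2DS/H) = √(2 × 41,420 × 68.6 / 1.04) = 2337.574.
√((H+B)/B) = √((1.04+11.1)/11.1) = 1.0458.
Q* ≈ 2444.631.
S* = Q* · H/(H+B) = 2444.631 × 1.04/12.14 ≈ 209.425.

S* ≈ 209 reams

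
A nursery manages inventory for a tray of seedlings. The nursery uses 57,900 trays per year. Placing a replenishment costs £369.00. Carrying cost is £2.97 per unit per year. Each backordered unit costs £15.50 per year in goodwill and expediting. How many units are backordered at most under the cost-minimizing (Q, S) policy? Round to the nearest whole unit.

S* ≈ 666 trays

With planned backorders, Q* = √(2DS/H) · √((H+B)/B).
√(2DS/H) = √(2 × 57,900 × 369 / 2.97) = 3793.056.
√((H+B)/B) = √((2.97+15.5)/15.5) = 1.0916.
Q* ≈ 4140.539.
S* = Q* · H/(H+B) = 4140.539 × 2.97/18.47 ≈ 665.804.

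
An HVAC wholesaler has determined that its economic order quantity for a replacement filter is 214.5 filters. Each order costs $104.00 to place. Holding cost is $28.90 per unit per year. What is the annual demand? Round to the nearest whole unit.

D ≈ 6,393 filters per year

Invert the EOQ relation Q*² = 2DS/H.
From Q* = √(2DS/H): D = Q*²H / (2S) = 214.5² × 28.9 / (2 × 104) = 6392.770.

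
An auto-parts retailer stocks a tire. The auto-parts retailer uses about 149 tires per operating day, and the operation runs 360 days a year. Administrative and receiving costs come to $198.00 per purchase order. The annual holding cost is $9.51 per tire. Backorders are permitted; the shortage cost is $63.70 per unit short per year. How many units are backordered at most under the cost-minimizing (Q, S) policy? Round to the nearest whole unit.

Annual demand D = 149 × 360 = 53,640.
With planned backorders, Q* = √(2DS/H) · √((H+B)/B).
√(2DS/H) = √(2 × 53,640 × 198 / 9.51) = 1494.520.
√((H+B)/B) = √((9.51+63.7)/63.7) = 1.0721.
Q* ≈ 1602.202.
S* = Q* · H/(H+B) = 1602.202 × 9.51/73.21 ≈ 208.126.

S* ≈ 208 tires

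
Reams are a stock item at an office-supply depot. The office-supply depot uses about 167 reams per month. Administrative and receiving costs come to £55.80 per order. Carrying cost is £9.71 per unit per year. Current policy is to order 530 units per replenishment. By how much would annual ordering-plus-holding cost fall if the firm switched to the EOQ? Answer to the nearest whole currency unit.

Annual demand D = 167 × 12 = 2,004.
EOQ = √(2DS/H) = √(2 × 2,004 × 55.8 / 9.71) ≈ 151.76.
Cost at Q* = (D/Q*)S + (Q*/2)H = √(2DSH) ≈ £1,473.64.
Cost at Q = 530: (2,004/530)×55.8 + (530/2)×9.71 = £210.99 + £2,573.15 = £2,784.14.
Excess = £2,784.14 − £1,473.64 = £1,310.50.

Extra cost ≈ £1,310 per year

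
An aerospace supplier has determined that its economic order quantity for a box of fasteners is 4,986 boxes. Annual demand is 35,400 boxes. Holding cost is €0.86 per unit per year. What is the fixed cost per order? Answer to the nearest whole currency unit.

S ≈ €302

Invert the EOQ relation Q*² = 2DS/H.
From Q* = √(2DS/H): S = Q*²H / (2D) = 4,986² × 0.86 / (2 × 35,400) = 301.9741.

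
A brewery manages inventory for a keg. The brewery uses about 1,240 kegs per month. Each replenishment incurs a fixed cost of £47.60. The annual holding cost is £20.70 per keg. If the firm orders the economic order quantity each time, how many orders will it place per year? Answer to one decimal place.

Annual demand D = 1,240 × 12 = 14,880.
Q* = √(2DS/H) = √(2 × 14,880 × 47.6 / 20.7) ≈ 261.60.
Orders per year = D / Q* = 14,880 / 261.60 ≈ 56.881.

N ≈ 56.9 orders per year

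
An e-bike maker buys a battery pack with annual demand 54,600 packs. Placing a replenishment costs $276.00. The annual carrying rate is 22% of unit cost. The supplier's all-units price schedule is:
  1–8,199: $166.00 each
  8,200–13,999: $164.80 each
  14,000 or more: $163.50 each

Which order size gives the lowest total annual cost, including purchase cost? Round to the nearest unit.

Holding cost per unit per year at price C is H = 0.22·C.
Candidates are each tier's EOQ (if it falls in that tier) and each price-break quantity.
EOQ at $166.00 = 908.4 (feasible in tier 1): TC = 54,600×$166.00 + (54,600/908.4)×276 + (908.4/2)×0.22×$166.00 = $9,096,776.55.
EOQ at $164.80 = 911.8 < 8200, so use break Q=8200: TC = 54,600×$164.80 + (54,600/8200.0)×276 + (8200.0/2)×0.22×$164.80 = $9,148,567.36.
EOQ at $163.50 = 915.4 < 14000, so use break Q=14000: TC = 54,600×$163.50 + (54,600/14000.0)×276 + (14000.0/2)×0.22×$163.50 = $9,179,966.40.
Lowest total cost is $9,096,776.55 at Q = 908.4.

Q* ≈ 908 packs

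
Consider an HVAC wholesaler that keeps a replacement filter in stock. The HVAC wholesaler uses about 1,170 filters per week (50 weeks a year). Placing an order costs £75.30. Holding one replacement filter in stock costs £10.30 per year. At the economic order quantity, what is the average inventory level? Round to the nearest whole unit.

Average inventory ≈ 462 filters

Annual demand D = 1,170 × 50 = 58,500.
EOQ = √(2DS/H) = √(2 × 58,500 × 75.3 / 10.3) ≈ 924.85.
Average inventory = Q*/2 ≈ 924.85 / 2 = 462.426.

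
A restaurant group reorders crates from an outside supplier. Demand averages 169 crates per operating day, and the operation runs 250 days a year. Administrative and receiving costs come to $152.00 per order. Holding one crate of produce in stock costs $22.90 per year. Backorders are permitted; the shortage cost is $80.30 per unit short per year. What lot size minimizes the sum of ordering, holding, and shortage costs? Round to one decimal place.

Q* ≈ 849.0 crates

Annual demand D = 169 × 250 = 42,250.
With planned backorders, Q* = √(2DS/H) · √((H+B)/B).
√(2DS/H) = √(2 × 42,250 × 152 / 22.9) = 748.915.
√((H+B)/B) = √((22.9+80.3)/80.3) = 1.1337.
Q* ≈ 849.013.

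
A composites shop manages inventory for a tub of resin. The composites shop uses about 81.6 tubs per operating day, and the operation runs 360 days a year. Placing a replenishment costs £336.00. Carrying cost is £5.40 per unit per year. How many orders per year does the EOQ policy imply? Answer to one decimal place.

Annual demand D = 81.6 × 360 = 29,376.
The optimal lot size = √(2DS/H) = √(2 × 29,376 × 336 / 5.4) ≈ 1911.98.
Orders per year = D / Q* = 29,376 / 1911.98 ≈ 15.364.

N ≈ 15.4 orders per year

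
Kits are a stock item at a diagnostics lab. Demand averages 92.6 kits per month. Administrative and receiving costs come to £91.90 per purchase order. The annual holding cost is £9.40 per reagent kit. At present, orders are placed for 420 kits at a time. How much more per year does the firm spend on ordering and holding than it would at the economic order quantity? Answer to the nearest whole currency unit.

Annual demand D = 92.6 × 12 = 1,111.2.
EOQ = √(2DS/H) = √(2 × 1,111.2 × 91.9 / 9.4) ≈ 147.40.
Cost at Q* = (D/Q*)S + (Q*/2)H = √(2DSH) ≈ £1,385.58.
Cost at Q = 420: (1,111.2/420)×91.9 + (420/2)×9.4 = £243.14 + £1,974.00 = £2,217.14.
Excess = £2,217.14 − £1,385.58 = £831.56.

Extra cost ≈ £832 per year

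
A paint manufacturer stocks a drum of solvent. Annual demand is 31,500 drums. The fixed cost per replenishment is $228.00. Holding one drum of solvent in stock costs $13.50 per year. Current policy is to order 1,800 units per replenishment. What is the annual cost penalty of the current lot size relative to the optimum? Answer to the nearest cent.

EOQ = √(2DS/H) = √(2 × 31,500 × 228 / 13.5) ≈ 1031.50.
Cost at Q* = (D/Q*)S + (Q*/2)H = √(2DSH) ≈ $13,925.30.
Cost at Q = 1,800: (31,500/1,800)×228 + (1,800/2)×13.5 = $3,990.00 + $12,150.00 = $16,140.00.
Excess = $16,140.00 − $13,925.30 = $2,214.70.

Extra cost ≈ $2,214.70 per year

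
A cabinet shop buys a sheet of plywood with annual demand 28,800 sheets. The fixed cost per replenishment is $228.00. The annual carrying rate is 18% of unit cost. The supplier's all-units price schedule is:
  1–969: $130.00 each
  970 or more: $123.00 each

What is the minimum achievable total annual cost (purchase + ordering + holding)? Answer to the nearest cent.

Holding cost per unit per year at price C is H = 0.18·C.
Candidates are each tier's EOQ (if it falls in that tier) and each price-break quantity.
EOQ at $130.00 = 749.2 (feasible in tier 1): TC = 28,800×$130.00 + (28,800/749.2)×228 + (749.2/2)×0.18×$130.00 = $3,761,530.19.
EOQ at $123.00 = 770.2 < 970, so use break Q=970: TC = 28,800×$123.00 + (28,800/970.0)×228 + (970.0/2)×0.18×$123.00 = $3,559,907.38.
Lowest total cost among the candidates is at Q = 970.0.

TC* ≈ $3,559,907.38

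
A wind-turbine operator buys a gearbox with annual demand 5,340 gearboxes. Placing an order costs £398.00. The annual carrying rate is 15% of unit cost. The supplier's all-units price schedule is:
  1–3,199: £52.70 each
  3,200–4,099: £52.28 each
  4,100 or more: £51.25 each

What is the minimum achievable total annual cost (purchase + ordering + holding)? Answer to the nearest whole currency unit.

Holding cost per unit per year at price C is H = 0.15·C.
Candidates are each tier's EOQ (if it falls in that tier) and each price-break quantity.
EOQ at £52.70 = 733.3 (feasible in tier 1): TC = 5,340×£52.70 + (5,340/733.3)×398 + (733.3/2)×0.15×£52.70 = £287,214.66.
EOQ at £52.28 = 736.2 < 3200, so use break Q=3200: TC = 5,340×£52.28 + (5,340/3200.0)×398 + (3200.0/2)×0.15×£52.28 = £292,386.56.
EOQ at £51.25 = 743.6 < 4100, so use break Q=4100: TC = 5,340×£51.25 + (5,340/4100.0)×398 + (4100.0/2)×0.15×£51.25 = £289,952.75.
Lowest total cost among the candidates is at Q = 733.3.

TC* ≈ £287,215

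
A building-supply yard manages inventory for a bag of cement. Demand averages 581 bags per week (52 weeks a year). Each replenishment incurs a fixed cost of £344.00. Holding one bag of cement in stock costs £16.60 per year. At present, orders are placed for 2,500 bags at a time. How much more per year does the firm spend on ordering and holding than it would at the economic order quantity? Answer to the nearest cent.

Extra cost ≈ £6,331.78 per year

Annual demand D = 581 × 52 = 30,212.
EOQ = √(2DS/H) = √(2 × 30,212 × 344 / 16.6) ≈ 1119.00.
Cost at Q* = (D/Q*)S + (Q*/2)H = √(2DSH) ≈ £18,575.39.
Cost at Q = 2,500: (30,212/2,500)×344 + (2,500/2)×16.6 = £4,157.17 + £20,750.00 = £24,907.17.
Excess = £24,907.17 − £18,575.39 = £6,331.78.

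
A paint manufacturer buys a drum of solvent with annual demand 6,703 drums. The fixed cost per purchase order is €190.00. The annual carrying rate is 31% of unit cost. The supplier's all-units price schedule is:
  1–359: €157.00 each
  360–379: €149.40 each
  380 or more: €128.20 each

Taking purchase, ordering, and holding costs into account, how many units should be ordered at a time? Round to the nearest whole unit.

Q* ≈ 380 drums

Holding cost per unit per year at price C is H = 0.31·C.
For each price level, check whether its EOQ is feasible; otherwise the best quantity at that price is the breakpoint.
EOQ at €157.00 = 228.8 (feasible in tier 1): TC = 6,703×€157.00 + (6,703/228.8)×190 + (228.8/2)×0.31×€157.00 = €1,063,505.15.
EOQ at €149.40 = 234.5 < 360, so use break Q=360: TC = 6,703×€149.40 + (6,703/360.0)×190 + (360.0/2)×0.31×€149.40 = €1,013,302.41.
EOQ at €128.20 = 253.2 < 380, so use break Q=380: TC = 6,703×€128.20 + (6,703/380.0)×190 + (380.0/2)×0.31×€128.20 = €870,227.08.
Lowest total cost is €870,227.08 at Q = 380.0.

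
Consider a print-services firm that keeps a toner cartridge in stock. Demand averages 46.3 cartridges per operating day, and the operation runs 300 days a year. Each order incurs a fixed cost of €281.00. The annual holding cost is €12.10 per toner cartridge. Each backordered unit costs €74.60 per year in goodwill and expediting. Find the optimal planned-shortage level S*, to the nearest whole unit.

S* ≈ 121 cartridges

Annual demand D = 46.3 × 300 = 13,890.
With planned backorders, Q* = √(2DS/H) · √((H+B)/B).
√(2DS/H) = √(2 × 13,890 × 281 / 12.1) = 803.205.
√((H+B)/B) = √((12.1+74.6)/74.6) = 1.0781.
Q* ≈ 865.898.
S* = Q* · H/(H+B) = 865.898 × 12.1/86.7 ≈ 120.846.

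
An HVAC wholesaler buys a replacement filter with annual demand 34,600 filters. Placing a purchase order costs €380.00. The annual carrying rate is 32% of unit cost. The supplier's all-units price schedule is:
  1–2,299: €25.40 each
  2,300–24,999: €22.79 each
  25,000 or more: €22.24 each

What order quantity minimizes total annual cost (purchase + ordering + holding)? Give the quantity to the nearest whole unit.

Holding cost per unit per year at price C is H = 0.32·C.
Candidates are each tier's EOQ (if it falls in that tier) and each price-break quantity.
EOQ at €25.40 = 1798.7 (feasible in tier 1): TC = 34,600×€25.40 + (34,600/1798.7)×380 + (1798.7/2)×0.32×€25.40 = €893,459.64.
EOQ at €22.79 = 1898.9 < 2300, so use break Q=2300: TC = 34,600×€22.79 + (34,600/2300.0)×380 + (2300.0/2)×0.32×€22.79 = €802,637.24.
EOQ at €22.24 = 1922.2 < 25000, so use break Q=25000: TC = 34,600×€22.24 + (34,600/25000.0)×380 + (25000.0/2)×0.32×€22.24 = €858,989.92.
Lowest total cost is €802,637.24 at Q = 2300.0.

Q* ≈ 2,300 filters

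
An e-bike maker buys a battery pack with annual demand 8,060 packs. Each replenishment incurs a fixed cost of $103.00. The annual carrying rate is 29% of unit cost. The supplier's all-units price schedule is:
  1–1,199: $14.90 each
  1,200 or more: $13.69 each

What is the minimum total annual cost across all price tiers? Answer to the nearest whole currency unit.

Holding cost per unit per year at price C is H = 0.29·C.
Evaluate total cost at each tier's feasible EOQ or, if the EOQ is below the tier, at the tier's minimum quantity.
EOQ at $14.90 = 619.9 (feasible in tier 1): TC = 8,060×$14.90 + (8,060/619.9)×103 + (619.9/2)×0.29×$14.90 = $122,772.51.
EOQ at $13.69 = 646.7 < 1200, so use break Q=1200: TC = 8,060×$13.69 + (8,060/1200.0)×103 + (1200.0/2)×0.29×$13.69 = $113,415.28.
Lowest total cost among the candidates is at Q = 1200.0.

TC* ≈ $113,415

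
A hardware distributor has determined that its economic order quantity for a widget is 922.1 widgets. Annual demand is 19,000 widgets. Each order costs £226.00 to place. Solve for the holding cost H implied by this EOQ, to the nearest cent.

H ≈ £10.10

Invert the EOQ relation Q*² = 2DS/H.
From Q* = √(2DS/H): H = 2DS / Q*² = 2 × 19,000 × 226 / 922.1² = 10.1003.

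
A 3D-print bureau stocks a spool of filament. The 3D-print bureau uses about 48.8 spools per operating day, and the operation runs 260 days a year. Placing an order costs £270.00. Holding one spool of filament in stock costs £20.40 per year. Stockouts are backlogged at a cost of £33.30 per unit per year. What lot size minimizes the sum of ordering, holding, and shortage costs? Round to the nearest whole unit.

Annual demand D = 48.8 × 260 = 12,688.
With planned backorders, Q* = √(2DS/H) · √((H+B)/B).
√(2DS/H) = √(2 × 12,688 × 270 / 20.4) = 579.533.
√((H+B)/B) = √((20.4+33.3)/33.3) = 1.2699.
Q* ≈ 735.942.

Q* ≈ 736 spools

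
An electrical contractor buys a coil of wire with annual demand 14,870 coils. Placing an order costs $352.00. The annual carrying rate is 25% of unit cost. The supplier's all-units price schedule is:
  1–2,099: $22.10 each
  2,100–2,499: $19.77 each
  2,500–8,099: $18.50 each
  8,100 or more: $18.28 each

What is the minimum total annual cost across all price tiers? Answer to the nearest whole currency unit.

Holding cost per unit per year at price C is H = 0.25·C.
For each price level, check whether its EOQ is feasible; otherwise the best quantity at that price is the breakpoint.
EOQ at $22.10 = 1376.5 (feasible in tier 1): TC = 14,870×$22.10 + (14,870/1376.5)×352 + (1376.5/2)×0.25×$22.10 = $336,232.15.
EOQ at $19.77 = 1455.4 < 2100, so use break Q=2100: TC = 14,870×$19.77 + (14,870/2100.0)×352 + (2100.0/2)×0.25×$19.77 = $301,662.02.
EOQ at $18.50 = 1504.5 < 2500, so use break Q=2500: TC = 14,870×$18.50 + (14,870/2500.0)×352 + (2500.0/2)×0.25×$18.50 = $282,969.95.
EOQ at $18.28 = 1513.5 < 8100, so use break Q=8100: TC = 14,870×$18.28 + (14,870/8100.0)×352 + (8100.0/2)×0.25×$18.28 = $290,978.30.
Lowest total cost among the candidates is at Q = 2500.0.

TC* ≈ $282,970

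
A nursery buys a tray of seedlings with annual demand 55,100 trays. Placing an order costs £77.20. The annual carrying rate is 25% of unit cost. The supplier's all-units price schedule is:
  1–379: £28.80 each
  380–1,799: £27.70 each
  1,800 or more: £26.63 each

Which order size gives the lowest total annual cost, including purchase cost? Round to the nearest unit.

Holding cost per unit per year at price C is H = 0.25·C.
Evaluate total cost at each tier's feasible EOQ or, if the EOQ is below the tier, at the tier's minimum quantity.
Tier 1 (£28.80): EOQ = 1087.0 exceeds tier's upper bound 379, so this tier is dominated.
EOQ at £27.70 = 1108.4 (feasible in tier 2): TC = 55,100×£27.70 + (55,100/1108.4)×77.2 + (1108.4/2)×0.25×£27.70 = £1,533,945.55.
EOQ at £26.63 = 1130.4 < 1800, so use break Q=1800: TC = 55,100×£26.63 + (55,100/1800.0)×77.2 + (1800.0/2)×0.25×£26.63 = £1,475,667.93.
Lowest total cost is £1,475,667.93 at Q = 1800.0.

Q* ≈ 1,800 trays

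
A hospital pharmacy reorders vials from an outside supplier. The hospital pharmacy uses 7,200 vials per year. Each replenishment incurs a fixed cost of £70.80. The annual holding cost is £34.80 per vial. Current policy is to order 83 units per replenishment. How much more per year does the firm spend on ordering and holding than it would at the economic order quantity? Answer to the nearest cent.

Extra cost ≈ £1,629.44 per year

EOQ = √(2DS/H) = √(2 × 7,200 × 70.8 / 34.8) ≈ 171.16.
Cost at Q* = (D/Q*)S + (Q*/2)H = √(2DSH) ≈ £5,956.45.
Cost at Q = 83: (7,200/83)×70.8 + (83/2)×34.8 = £6,141.69 + £1,444.20 = £7,585.89.
Excess = £7,585.89 − £5,956.45 = £1,629.44.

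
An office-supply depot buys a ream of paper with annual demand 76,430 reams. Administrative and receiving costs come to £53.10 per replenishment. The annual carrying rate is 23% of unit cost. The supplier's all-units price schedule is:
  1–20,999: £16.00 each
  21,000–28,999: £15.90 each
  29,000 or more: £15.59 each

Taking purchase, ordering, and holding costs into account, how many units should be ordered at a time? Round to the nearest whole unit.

Q* ≈ 1,485 reams

Holding cost per unit per year at price C is H = 0.23·C.
Evaluate total cost at each tier's feasible EOQ or, if the EOQ is below the tier, at the tier's minimum quantity.
EOQ at £16.00 = 1485.1 (feasible in tier 1): TC = 76,430×£16.00 + (76,430/1485.1)×53.1 + (1485.1/2)×0.23×£16.00 = £1,228,345.35.
EOQ at £15.90 = 1489.8 < 21000, so use break Q=21000: TC = 76,430×£15.90 + (76,430/21000.0)×53.1 + (21000.0/2)×0.23×£15.90 = £1,253,828.76.
EOQ at £15.59 = 1504.6 < 29000, so use break Q=29000: TC = 76,430×£15.59 + (76,430/29000.0)×53.1 + (29000.0/2)×0.23×£15.59 = £1,243,676.30.
Lowest total cost is £1,228,345.35 at Q = 1485.1.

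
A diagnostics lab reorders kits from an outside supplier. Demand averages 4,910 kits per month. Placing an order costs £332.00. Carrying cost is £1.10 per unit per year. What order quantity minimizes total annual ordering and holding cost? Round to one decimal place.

Annual demand D = 4,910 × 12 = 58,920.
EOQ = √(2DS / H) = √(2 × 58,920 × 332 / 1.1).
= √(39,122,880 / 1.1) = √35,566,254.5455 ≈ 5963.745.

Q* ≈ 5,963.7 kits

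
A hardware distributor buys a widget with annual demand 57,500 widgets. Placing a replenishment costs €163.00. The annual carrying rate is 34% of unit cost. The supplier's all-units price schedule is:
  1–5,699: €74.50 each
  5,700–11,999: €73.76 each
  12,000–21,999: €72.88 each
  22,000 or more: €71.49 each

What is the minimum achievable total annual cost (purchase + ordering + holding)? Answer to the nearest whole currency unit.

TC* ≈ €4,305,540

Holding cost per unit per year at price C is H = 0.34·C.
For each price level, check whether its EOQ is feasible; otherwise the best quantity at that price is the breakpoint.
EOQ at €74.50 = 860.3 (feasible in tier 1): TC = 57,500×€74.50 + (57,500/860.3)×163 + (860.3/2)×0.34×€74.50 = €4,305,540.15.
EOQ at €73.76 = 864.6 < 5700, so use break Q=5700: TC = 57,500×€73.76 + (57,500/5700.0)×163 + (5700.0/2)×0.34×€73.76 = €4,314,317.74.
EOQ at €72.88 = 869.8 < 12000, so use break Q=12000: TC = 57,500×€72.88 + (57,500/12000.0)×163 + (12000.0/2)×0.34×€72.88 = €4,340,056.24.
EOQ at €71.49 = 878.2 < 22000, so use break Q=22000: TC = 57,500×€71.49 + (57,500/22000.0)×163 + (22000.0/2)×0.34×€71.49 = €4,378,473.62.
Lowest total cost among the candidates is at Q = 860.3.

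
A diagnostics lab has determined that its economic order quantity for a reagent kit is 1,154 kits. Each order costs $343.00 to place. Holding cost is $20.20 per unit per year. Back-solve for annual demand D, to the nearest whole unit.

D ≈ 39,214 kits per year

Invert the EOQ relation Q*² = 2DS/H.
From Q* = √(2DS/H): D = Q*²H / (2S) = 1,154² × 20.2 / (2 × 343) = 39213.795.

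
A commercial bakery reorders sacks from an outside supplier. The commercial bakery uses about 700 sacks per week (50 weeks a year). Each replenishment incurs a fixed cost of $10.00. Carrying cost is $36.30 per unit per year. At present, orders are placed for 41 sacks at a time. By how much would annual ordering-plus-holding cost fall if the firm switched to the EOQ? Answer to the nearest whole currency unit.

Extra cost ≈ $4,240 per year

Annual demand D = 700 × 50 = 35,000.
EOQ = √(2DS/H) = √(2 × 35,000 × 10 / 36.3) ≈ 138.87.
Cost at Q* = (D/Q*)S + (Q*/2)H = √(2DSH) ≈ $5,040.83.
Cost at Q = 41: (35,000/41)×10 + (41/2)×36.3 = $8,536.59 + $744.15 = $9,280.74.
Excess = $9,280.74 − $5,040.83 = $4,239.90.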